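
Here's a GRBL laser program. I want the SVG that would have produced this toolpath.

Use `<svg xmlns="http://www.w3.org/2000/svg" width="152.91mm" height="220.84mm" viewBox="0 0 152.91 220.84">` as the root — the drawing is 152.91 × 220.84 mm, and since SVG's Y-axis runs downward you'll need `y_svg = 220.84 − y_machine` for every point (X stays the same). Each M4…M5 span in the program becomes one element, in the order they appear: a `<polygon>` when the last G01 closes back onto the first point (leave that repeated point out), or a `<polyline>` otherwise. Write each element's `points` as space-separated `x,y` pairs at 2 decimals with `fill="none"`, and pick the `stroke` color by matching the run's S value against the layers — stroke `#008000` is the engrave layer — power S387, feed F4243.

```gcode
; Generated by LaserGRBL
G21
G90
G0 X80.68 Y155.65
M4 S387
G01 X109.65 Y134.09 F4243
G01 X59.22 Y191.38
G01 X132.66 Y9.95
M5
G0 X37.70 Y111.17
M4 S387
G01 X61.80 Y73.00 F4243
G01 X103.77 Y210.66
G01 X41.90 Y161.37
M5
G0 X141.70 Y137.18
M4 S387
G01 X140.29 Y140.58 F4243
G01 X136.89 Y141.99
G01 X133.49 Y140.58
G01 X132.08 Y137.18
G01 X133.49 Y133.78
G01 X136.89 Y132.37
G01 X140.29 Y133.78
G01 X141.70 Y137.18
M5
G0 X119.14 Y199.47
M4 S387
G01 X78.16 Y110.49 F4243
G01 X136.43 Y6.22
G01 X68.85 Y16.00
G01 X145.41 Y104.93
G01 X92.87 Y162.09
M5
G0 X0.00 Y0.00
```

Each laser-on run becomes one SVG element. Flip Y back into SVG space with y_svg = 220.84 − y_machine. Every run uses S387, so all elements get stroke `#008000` (engrave).

Run 1: The run is open, so emit a `<polyline>` with points (Y-flipped): 80.68,65.19 109.65,86.75 59.22,29.46 132.66,210.89.

Run 2: The run is open, so emit a `<polyline>` with points (Y-flipped): 37.70,109.67 61.80,147.84 103.77,10.18 41.90,59.47.

Run 3: The run returns to its start, so emit a `<polygon>` with points (Y-flipped): 141.70,83.66 140.29,80.26 136.89,78.85 133.49,80.26 132.08,83.66 133.49,87.06 136.89,88.47 140.29,87.06.

Run 4: The run is open, so emit a `<polyline>` with points (Y-flipped): 119.14,21.37 78.16,110.35 136.43,214.62 68.85,204.84 145.41,115.91 92.87,58.75.

<svg xmlns="http://www.w3.org/2000/svg" width="152.91mm" height="220.84mm" viewBox="0 0 152.91 220.84">
  <polyline points="80.68,65.19 109.65,86.75 59.22,29.46 132.66,210.89" fill="none" stroke="#008000"/>
  <polyline points="37.70,109.67 61.80,147.84 103.77,10.18 41.90,59.47" fill="none" stroke="#008000"/>
  <polygon points="141.70,83.66 140.29,80.26 136.89,78.85 133.49,80.26 132.08,83.66 133.49,87.06 136.89,88.47 140.29,87.06" fill="none" stroke="#008000"/>
  <polyline points="119.14,21.37 78.16,110.35 136.43,214.62 68.85,204.84 145.41,115.91 92.87,58.75" fill="none" stroke="#008000"/>
</svg>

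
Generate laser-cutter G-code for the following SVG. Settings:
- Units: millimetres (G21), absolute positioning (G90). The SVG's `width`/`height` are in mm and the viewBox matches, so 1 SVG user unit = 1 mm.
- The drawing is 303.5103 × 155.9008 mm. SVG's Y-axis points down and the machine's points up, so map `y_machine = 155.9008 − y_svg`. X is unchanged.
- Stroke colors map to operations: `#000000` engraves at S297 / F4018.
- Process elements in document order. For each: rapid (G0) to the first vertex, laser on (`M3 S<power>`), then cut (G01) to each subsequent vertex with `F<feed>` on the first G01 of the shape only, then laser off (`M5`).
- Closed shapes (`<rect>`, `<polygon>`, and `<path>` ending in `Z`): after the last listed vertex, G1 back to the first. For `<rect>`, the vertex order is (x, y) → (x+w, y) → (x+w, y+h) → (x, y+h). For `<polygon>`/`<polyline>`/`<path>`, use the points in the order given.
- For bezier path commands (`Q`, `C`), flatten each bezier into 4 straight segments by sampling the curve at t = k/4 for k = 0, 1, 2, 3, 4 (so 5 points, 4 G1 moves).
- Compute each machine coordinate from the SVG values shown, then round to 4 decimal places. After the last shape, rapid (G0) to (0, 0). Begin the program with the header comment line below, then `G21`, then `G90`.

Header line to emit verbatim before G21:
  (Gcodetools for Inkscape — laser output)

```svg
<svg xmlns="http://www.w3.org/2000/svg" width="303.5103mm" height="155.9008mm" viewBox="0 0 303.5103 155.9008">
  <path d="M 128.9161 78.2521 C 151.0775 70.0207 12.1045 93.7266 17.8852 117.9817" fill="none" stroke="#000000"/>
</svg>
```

(Gcodetools for Inkscape — laser output)
G21
G90
G0 X128.9161 Y77.6487
M3 S297
G01 X120.1040 Y78.3244 F4018
G01 X79.5434 Y69.9663
G01 X35.9115 Y55.5170
G01 X17.8852 Y37.9191
M5
G0 X0.0000 Y0.0000

Since the viewBox matches the mm dimensions, user units are millimetres directly. The only transform is the Y-flip y_m = 155.9008 − y_svg.

Shape 1 is a cubic bezier drawn with `<path>`. Its stroke #000000 means engrave at S297, F4018. After flipping Y the toolpath is (128.9161,77.6487) → (120.1040,78.3244) → (79.5434,69.9663) → (35.9115,55.5170) → (17.8852,37.9191).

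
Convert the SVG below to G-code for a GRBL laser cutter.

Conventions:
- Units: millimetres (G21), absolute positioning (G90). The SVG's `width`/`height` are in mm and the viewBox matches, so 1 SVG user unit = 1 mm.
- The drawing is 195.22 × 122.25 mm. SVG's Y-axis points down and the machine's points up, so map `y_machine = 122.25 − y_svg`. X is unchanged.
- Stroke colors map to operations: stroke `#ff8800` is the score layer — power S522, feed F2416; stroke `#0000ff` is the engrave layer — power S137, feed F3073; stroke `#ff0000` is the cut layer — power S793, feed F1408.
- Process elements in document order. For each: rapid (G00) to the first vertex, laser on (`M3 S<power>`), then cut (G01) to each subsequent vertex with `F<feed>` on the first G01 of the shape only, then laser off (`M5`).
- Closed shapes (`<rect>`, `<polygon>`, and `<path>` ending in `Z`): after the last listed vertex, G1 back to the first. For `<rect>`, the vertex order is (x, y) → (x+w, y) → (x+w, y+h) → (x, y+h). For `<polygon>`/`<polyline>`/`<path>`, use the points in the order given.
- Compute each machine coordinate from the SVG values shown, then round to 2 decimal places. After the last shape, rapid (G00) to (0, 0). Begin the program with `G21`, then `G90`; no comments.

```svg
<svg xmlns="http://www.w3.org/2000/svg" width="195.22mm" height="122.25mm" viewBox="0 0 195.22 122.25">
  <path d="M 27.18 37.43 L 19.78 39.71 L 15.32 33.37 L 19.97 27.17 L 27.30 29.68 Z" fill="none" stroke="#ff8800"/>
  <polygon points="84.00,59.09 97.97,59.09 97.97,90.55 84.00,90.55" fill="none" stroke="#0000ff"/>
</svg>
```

G21
G90
G00 X27.18 Y84.82
M3 S522
G01 X19.78 Y82.54 F2416
G01 X15.32 Y88.88
G01 X19.97 Y95.08
G01 X27.30 Y92.57
G01 X27.18 Y84.82
M5
G00 X84.00 Y63.16
M3 S137
G01 X97.97 Y63.16 F3073
G01 X97.97 Y31.70
G01 X84.00 Y31.70
G01 X84.00 Y63.16
M5
G00 X0.00 Y0.00

viewBox `0 0 195.22 122.25` with mm width/height → 1 unit = 1 mm. Flip: y_m = 122.25 − y_svg.

**Shape 1** — `<path>` regular polygon, stroke `#ff8800` → score (S522, F2416). Machine vertices: (27.18,84.82) → (19.78,82.54) → (15.32,88.88) → (19.97,95.08) → (27.30,92.57) → (27.18,84.82). Closed: final G1 returns to the first vertex.

**Shape 2** — `<polygon>` rectangle, stroke `#0000ff` → engrave (S137, F3073). Machine vertices: (84.00,63.16) → (97.97,63.16) → (97.97,31.70) → (84.00,31.70) → (84.00,63.16). Closed: final G1 returns to the first vertex.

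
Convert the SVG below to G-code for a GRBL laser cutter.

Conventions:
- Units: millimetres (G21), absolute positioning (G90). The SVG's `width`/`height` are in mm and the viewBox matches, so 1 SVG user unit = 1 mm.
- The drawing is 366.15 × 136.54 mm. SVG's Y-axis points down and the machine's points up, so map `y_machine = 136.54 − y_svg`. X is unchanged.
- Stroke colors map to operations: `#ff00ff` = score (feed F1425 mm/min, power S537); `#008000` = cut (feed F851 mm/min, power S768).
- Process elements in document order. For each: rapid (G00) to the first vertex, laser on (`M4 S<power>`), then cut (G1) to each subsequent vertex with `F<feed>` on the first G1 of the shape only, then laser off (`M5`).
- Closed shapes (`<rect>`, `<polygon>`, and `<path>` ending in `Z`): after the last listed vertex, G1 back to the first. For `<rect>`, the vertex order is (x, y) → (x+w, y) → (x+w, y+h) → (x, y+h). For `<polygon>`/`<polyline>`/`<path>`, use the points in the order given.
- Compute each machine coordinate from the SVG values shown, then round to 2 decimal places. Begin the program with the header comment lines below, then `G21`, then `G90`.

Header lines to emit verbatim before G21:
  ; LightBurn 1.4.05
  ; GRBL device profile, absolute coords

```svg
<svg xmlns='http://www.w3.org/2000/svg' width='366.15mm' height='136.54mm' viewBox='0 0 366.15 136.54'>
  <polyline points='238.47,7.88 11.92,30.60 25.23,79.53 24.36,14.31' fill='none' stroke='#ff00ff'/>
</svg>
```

1 u = 1 mm; y_m = 136.54 − y.

[1] `<polyline>` open polyline, #ff00ff→score S537 F1425: (238.47,128.66) → (11.92,105.94) → (25.23,57.01) → (24.36,122.23)

; LightBurn 1.4.05
; GRBL device profile, absolute coords
G21
G90
G00 X238.47 Y128.66
M4 S537
G1 X11.92 Y105.94 F1425
G1 X25.23 Y57.01
G1 X24.36 Y122.23
M5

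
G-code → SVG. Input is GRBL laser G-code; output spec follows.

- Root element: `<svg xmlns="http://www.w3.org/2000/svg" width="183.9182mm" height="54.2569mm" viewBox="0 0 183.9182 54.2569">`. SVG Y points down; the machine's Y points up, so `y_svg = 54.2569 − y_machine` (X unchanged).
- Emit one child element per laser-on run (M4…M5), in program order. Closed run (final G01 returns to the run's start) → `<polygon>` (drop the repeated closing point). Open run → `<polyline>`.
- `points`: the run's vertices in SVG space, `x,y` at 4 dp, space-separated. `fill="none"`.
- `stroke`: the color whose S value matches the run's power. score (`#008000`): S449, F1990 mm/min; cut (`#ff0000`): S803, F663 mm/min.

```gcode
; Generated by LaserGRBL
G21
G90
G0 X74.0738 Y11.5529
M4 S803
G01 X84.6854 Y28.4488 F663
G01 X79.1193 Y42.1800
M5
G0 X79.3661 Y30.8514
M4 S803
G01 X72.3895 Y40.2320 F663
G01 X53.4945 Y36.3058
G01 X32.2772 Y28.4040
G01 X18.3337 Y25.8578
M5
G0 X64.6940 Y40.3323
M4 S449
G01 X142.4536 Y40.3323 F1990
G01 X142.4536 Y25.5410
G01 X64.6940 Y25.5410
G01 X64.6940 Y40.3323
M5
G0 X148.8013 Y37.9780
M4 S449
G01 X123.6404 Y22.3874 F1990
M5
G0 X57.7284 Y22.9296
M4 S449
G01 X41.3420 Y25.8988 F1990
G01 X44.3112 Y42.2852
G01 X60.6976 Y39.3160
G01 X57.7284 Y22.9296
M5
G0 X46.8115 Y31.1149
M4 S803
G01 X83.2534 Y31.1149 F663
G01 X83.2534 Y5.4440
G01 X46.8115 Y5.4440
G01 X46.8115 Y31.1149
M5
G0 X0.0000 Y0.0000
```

Each laser-on run becomes one SVG element. Flip Y back into SVG space with y_svg = 54.2569 − y_machine.

Run 1: S803 ⇒ cut layer `#ff0000`. The run is open, so emit a `<polyline>` with points (Y-flipped): 74.0738,42.7040 84.6854,25.8081 79.1193,12.0769.

Run 2: S803 ⇒ cut layer `#ff0000`. The run is open, so emit a `<polyline>` with points (Y-flipped): 79.3661,23.4055 72.3895,14.0249 53.4945,17.9511 32.2772,25.8529 18.3337,28.3991.

Run 3: the run's S449 means `#008000` (score). The run returns to its start, so emit a `<polygon>` with points (Y-flipped): 64.6940,13.9246 142.4536,13.9246 142.4536,28.7159 64.6940,28.7159.

Run 4: S449 ⇒ score layer `#008000`. The run is open, so emit a `<polyline>` with points (Y-flipped): 148.8013,16.2789 123.6404,31.8695.

Run 5: power S449 maps to stroke `#008000` (score). The run returns to its start, so emit a `<polygon>` with points (Y-flipped): 57.7284,31.3273 41.3420,28.3581 44.3112,11.9717 60.6976,14.9409.

Run 6: the run's S803 means `#ff0000` (cut). The run returns to its start, so emit a `<polygon>` with points (Y-flipped): 46.8115,23.1420 83.2534,23.1420 83.2534,48.8129 46.8115,48.8129.

<svg xmlns="http://www.w3.org/2000/svg" width="183.9182mm" height="54.2569mm" viewBox="0 0 183.9182 54.2569">
  <polyline points="74.0738,42.7040 84.6854,25.8081 79.1193,12.0769" fill="none" stroke="#ff0000"/>
  <polyline points="79.3661,23.4055 72.3895,14.0249 53.4945,17.9511 32.2772,25.8529 18.3337,28.3991" fill="none" stroke="#ff0000"/>
  <polygon points="64.6940,13.9246 142.4536,13.9246 142.4536,28.7159 64.6940,28.7159" fill="none" stroke="#008000"/>
  <polyline points="148.8013,16.2789 123.6404,31.8695" fill="none" stroke="#008000"/>
  <polygon points="57.7284,31.3273 41.3420,28.3581 44.3112,11.9717 60.6976,14.9409" fill="none" stroke="#008000"/>
  <polygon points="46.8115,23.1420 83.2534,23.1420 83.2534,48.8129 46.8115,48.8129" fill="none" stroke="#ff0000"/>
</svg>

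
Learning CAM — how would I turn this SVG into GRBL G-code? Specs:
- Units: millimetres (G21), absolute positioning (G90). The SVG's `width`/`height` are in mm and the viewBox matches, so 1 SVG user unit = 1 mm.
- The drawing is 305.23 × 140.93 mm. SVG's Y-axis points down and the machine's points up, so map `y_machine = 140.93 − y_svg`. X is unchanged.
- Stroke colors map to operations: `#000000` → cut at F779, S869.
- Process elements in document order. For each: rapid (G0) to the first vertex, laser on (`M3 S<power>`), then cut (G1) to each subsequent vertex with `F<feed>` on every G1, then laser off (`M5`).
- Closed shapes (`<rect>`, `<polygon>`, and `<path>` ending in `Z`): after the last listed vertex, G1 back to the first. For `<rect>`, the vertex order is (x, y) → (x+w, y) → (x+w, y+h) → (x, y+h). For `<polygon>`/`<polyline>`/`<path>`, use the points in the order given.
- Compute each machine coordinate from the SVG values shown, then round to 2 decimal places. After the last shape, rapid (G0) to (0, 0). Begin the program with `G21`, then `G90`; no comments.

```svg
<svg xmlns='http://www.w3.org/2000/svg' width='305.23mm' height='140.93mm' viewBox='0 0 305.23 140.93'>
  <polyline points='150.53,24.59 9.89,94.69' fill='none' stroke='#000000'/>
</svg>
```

G21
G90
G0 X150.53 Y116.34
M3 S869
G1 X9.89 Y46.24 F779
M5
G0 X0.00 Y0.00

1 u = 1 mm; y_m = 140.93 − y.

[1] `<polyline>` line segment, #000000→cut S869 F779: (150.53,116.34) → (9.89,46.24)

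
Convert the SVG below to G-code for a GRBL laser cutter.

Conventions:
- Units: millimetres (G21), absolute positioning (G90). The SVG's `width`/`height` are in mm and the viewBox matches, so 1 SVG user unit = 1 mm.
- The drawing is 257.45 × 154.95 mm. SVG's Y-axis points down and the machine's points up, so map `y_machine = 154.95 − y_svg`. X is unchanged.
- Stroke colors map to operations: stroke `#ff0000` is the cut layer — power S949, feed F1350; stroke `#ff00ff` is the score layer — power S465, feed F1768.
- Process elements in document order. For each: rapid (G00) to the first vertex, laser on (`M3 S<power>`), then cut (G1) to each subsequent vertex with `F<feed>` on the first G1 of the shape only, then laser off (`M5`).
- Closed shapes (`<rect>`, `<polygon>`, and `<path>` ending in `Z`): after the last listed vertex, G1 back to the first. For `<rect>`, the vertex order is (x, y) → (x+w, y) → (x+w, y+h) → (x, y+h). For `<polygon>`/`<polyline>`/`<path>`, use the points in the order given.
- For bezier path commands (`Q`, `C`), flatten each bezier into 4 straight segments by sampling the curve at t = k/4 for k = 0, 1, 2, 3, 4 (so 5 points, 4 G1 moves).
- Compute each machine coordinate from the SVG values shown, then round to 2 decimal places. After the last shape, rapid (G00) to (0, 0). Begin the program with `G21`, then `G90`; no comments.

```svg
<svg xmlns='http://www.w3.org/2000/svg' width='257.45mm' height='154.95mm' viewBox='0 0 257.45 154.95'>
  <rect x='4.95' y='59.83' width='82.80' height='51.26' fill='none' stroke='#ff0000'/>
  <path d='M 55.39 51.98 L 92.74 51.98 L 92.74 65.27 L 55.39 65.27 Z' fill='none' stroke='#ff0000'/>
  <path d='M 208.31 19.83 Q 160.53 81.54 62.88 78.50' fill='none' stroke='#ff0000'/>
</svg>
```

viewBox `0 0 257.45 154.95` with mm width/height → 1 unit = 1 mm. Flip: y_m = 154.95 − y_svg.

**Shape 1** — `<rect>` rectangle, stroke `#ff0000` → cut (S949, F1350). Machine vertices: (4.95,95.12) → (87.75,95.12) → (87.75,43.86) → (4.95,43.86) → (4.95,95.12). Closed: final G1 returns to the first vertex.

**Shape 2** — `<path>` rectangle, stroke `#ff0000` → cut (S949, F1350). Machine vertices: (55.39,102.97) → (92.74,102.97) → (92.74,89.68) → (55.39,89.68) → (55.39,102.97). Closed: final G1 returns to the first vertex.

**Shape 3** — `<path>` quadratic bezier, stroke `#ff0000` → cut (S949, F1350). Control points (SVG): P0=(208.31,19.83), P1=(160.53,81.54), P2=(62.88,78.50); sampled at t=k/4. Machine vertices: (208.31,135.12) → (181.30,108.31) → (148.06,89.60) → (108.59,78.98) → (62.88,76.45). Open path.

G21
G90
G00 X4.95 Y95.12
M3 S949
G1 X87.75 Y95.12 F1350
G1 X87.75 Y43.86
G1 X4.95 Y43.86
G1 X4.95 Y95.12
M5
G00 X55.39 Y102.97
M3 S949
G1 X92.74 Y102.97 F1350
G1 X92.74 Y89.68
G1 X55.39 Y89.68
G1 X55.39 Y102.97
M5
G00 X208.31 Y135.12
M3 S949
G1 X181.30 Y108.31 F1350
G1 X148.06 Y89.60
G1 X108.59 Y78.98
G1 X62.88 Y76.45
M5
G00 X0.00 Y0.00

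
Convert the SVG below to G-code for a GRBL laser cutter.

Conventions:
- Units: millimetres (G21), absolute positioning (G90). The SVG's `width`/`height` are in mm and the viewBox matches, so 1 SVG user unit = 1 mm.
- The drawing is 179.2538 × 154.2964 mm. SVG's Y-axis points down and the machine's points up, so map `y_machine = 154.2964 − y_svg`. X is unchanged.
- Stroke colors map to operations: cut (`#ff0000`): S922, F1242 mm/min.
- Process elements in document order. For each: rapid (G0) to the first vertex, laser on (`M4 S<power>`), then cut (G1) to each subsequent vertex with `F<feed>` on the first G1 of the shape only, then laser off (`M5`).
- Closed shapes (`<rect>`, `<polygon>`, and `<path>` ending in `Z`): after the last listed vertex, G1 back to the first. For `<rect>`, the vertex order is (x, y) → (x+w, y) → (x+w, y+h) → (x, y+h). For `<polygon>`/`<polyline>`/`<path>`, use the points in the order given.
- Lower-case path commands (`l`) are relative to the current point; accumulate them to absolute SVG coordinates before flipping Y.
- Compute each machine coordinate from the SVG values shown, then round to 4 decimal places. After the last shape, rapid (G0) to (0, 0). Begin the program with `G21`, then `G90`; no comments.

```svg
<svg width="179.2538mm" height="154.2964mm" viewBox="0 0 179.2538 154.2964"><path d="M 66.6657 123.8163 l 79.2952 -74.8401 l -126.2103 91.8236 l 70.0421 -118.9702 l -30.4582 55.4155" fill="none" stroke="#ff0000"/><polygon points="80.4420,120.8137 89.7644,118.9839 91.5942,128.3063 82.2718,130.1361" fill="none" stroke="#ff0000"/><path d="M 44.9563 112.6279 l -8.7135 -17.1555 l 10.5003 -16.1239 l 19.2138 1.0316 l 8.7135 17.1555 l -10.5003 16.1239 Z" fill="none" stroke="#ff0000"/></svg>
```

G21
G90
G0 X66.6657 Y30.4801
M4 S922
G1 X145.9609 Y105.3202 F1242
G1 X19.7506 Y13.4966
G1 X89.7927 Y132.4668
G1 X59.3345 Y77.0513
M5
G0 X80.4420 Y33.4827
M4 S922
G1 X89.7644 Y35.3125 F1242
G1 X91.5942 Y25.9901
G1 X82.2718 Y24.1603
G1 X80.4420 Y33.4827
M5
G0 X44.9563 Y41.6685
M4 S922
G1 X36.2428 Y58.8240 F1242
G1 X46.7431 Y74.9479
G1 X65.9569 Y73.9163
G1 X74.6704 Y56.7608
G1 X64.1701 Y40.6369
G1 X44.9563 Y41.6685
M5
G0 X0.0000 Y0.0000

Since the viewBox matches the mm dimensions, user units are millimetres directly. The only transform is the Y-flip y_m = 154.2964 − y_svg.

Shape 1 is a open polyline drawn with `<path>`. Its stroke #ff0000 means cut at S922, F1242. After flipping Y the toolpath is (66.6657,30.4801) → (145.9609,105.3202) → (19.7506,13.4966) → (89.7927,132.4668) → (59.3345,77.0513).

Shape 2 is a regular polygon drawn with `<polygon>`. Its stroke #ff0000 means cut at S922, F1242. After flipping Y the toolpath is (80.4420,33.4827) → (89.7644,35.3125) → (91.5942,25.9901) → (82.2718,24.1603) → (80.4420,33.4827), returning to the start.

Shape 3 is a regular polygon drawn with `<path>`. Its stroke #ff0000 means cut at S922, F1242. After flipping Y the toolpath is (44.9563,41.6685) → (36.2428,58.8240) → (46.7431,74.9479) → (65.9569,73.9163) → (74.6704,56.7608) → (64.1701,40.6369) → (44.9563,41.6685), returning to the start.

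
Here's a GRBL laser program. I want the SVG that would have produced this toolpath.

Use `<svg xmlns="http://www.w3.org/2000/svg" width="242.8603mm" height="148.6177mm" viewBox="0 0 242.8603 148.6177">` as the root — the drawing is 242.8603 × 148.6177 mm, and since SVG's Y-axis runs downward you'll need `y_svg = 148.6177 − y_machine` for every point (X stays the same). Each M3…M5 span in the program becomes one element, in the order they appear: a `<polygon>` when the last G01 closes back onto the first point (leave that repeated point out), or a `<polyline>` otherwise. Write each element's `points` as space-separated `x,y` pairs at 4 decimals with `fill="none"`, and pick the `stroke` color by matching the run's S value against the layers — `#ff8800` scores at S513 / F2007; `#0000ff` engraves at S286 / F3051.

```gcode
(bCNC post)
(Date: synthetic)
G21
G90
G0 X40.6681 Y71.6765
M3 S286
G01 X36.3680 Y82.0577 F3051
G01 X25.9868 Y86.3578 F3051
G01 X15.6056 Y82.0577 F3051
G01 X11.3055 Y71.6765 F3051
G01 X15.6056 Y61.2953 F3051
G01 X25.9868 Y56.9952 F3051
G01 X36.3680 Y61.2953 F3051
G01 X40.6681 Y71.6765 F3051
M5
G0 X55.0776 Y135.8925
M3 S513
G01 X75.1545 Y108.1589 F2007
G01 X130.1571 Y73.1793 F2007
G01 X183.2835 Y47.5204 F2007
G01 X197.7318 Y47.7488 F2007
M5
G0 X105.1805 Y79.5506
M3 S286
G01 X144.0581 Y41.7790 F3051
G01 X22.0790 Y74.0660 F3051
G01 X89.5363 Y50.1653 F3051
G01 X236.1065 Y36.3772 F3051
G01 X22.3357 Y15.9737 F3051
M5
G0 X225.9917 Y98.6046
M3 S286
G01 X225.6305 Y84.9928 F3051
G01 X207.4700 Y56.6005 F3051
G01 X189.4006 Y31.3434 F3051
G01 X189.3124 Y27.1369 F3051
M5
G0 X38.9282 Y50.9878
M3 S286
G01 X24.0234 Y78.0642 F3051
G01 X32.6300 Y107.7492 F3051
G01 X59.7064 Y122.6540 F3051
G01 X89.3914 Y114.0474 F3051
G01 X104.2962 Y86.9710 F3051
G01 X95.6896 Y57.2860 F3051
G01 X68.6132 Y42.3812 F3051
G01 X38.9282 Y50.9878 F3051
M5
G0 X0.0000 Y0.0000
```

<svg xmlns="http://www.w3.org/2000/svg" width="242.8603mm" height="148.6177mm" viewBox="0 0 242.8603 148.6177">
  <polygon points="40.6681,76.9412 36.3680,66.5600 25.9868,62.2599 15.6056,66.5600 11.3055,76.9412 15.6056,87.3224 25.9868,91.6225 36.3680,87.3224" fill="none" stroke="#0000ff"/>
  <polyline points="55.0776,12.7252 75.1545,40.4588 130.1571,75.4384 183.2835,101.0973 197.7318,100.8689" fill="none" stroke="#ff8800"/>
  <polyline points="105.1805,69.0671 144.0581,106.8387 22.0790,74.5517 89.5363,98.4524 236.1065,112.2405 22.3357,132.6440" fill="none" stroke="#0000ff"/>
  <polyline points="225.9917,50.0131 225.6305,63.6249 207.4700,92.0172 189.4006,117.2743 189.3124,121.4808" fill="none" stroke="#0000ff"/>
  <polygon points="38.9282,97.6299 24.0234,70.5535 32.6300,40.8685 59.7064,25.9637 89.3914,34.5703 104.2962,61.6467 95.6896,91.3317 68.6132,106.2365" fill="none" stroke="#0000ff"/>
</svg>

Machine Y-up, SVG Y-down with viewBox height 148.6177, so y_svg = 148.6177 − y_machine; X carries over.

Run 1: power S286 maps to stroke `#0000ff` (engrave). The run returns to its start, so emit a `<polygon>` with points (Y-flipped): 40.6681,76.9412 36.3680,66.5600 25.9868,62.2599 15.6056,66.5600 11.3055,76.9412 15.6056,87.3224 25.9868,91.6225 36.3680,87.3224.

Run 2: power S513 maps to stroke `#ff8800` (score). The run is open, so emit a `<polyline>` with points (Y-flipped): 55.0776,12.7252 75.1545,40.4588 130.1571,75.4384 183.2835,101.0973 197.7318,100.8689.

Run 3: power S286 maps to stroke `#0000ff` (engrave). The run is open, so emit a `<polyline>` with points (Y-flipped): 105.1805,69.0671 144.0581,106.8387 22.0790,74.5517 89.5363,98.4524 236.1065,112.2405 22.3357,132.6440.

Run 4: the run's S286 means `#0000ff` (engrave). The run is open, so emit a `<polyline>` with points (Y-flipped): 225.9917,50.0131 225.6305,63.6249 207.4700,92.0172 189.4006,117.2743 189.3124,121.4808.

Run 5: the run's S286 means `#0000ff` (engrave). The run returns to its start, so emit a `<polygon>` with points (Y-flipped): 38.9282,97.6299 24.0234,70.5535 32.6300,40.8685 59.7064,25.9637 89.3914,34.5703 104.2962,61.6467 95.6896,91.3317 68.6132,106.2365.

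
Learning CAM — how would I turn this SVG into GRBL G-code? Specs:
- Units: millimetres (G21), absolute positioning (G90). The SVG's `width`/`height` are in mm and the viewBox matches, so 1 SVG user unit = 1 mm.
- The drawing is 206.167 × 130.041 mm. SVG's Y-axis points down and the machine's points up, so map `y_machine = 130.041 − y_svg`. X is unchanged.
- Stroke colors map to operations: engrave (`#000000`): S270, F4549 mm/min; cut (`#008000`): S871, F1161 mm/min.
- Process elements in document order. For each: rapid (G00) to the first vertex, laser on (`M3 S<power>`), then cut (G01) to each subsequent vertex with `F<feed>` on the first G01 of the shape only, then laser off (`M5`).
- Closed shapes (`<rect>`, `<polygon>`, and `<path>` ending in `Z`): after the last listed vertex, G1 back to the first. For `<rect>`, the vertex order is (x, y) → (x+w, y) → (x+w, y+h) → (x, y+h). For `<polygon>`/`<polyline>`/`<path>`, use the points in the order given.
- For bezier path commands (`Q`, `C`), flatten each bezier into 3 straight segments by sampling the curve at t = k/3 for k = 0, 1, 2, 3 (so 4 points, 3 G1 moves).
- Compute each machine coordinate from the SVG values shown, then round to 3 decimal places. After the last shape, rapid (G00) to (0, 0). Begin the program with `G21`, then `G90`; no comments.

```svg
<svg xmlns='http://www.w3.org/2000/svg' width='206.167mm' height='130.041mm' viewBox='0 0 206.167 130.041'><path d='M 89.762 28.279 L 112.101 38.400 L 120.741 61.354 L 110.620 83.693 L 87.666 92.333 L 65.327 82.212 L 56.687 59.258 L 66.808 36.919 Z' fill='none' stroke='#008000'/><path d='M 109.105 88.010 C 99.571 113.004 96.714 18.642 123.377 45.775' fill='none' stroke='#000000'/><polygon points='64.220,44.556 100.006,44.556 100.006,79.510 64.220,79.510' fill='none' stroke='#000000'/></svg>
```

viewBox `0 0 206.167 130.041` with mm width/height → 1 unit = 1 mm. Flip: y_m = 130.041 − y_svg.

**Shape 1** — `<path>` regular polygon, stroke `#008000` → cut (S871, F1161). Machine vertices: (89.762,101.762) → (112.101,91.641) → (120.741,68.687) → (110.620,46.348) → (87.666,37.708) → (65.327,47.829) → (56.687,70.783) → (66.808,93.122) → (89.762,101.762). Closed: final G1 returns to the first vertex.

**Shape 2** — `<path>` cubic bezier, stroke `#000000` → engrave (S270, F4549). Control points (SVG): P0=(109.105,88.010), P1=(99.571,113.004), P2=(96.714,18.642), P3=(123.377,45.775); sampled at t=k/3. Machine vertices: (109.105,42.031) → (102.643,47.902) → (105.708,79.821) → (123.377,84.266). Open path.

**Shape 3** — `<polygon>` rectangle, stroke `#000000` → engrave (S270, F4549). Machine vertices: (64.220,85.485) → (100.006,85.485) → (100.006,50.531) → (64.220,50.531) → (64.220,85.485). Closed: final G1 returns to the first vertex.

G21
G90
G00 X89.762 Y101.762
M3 S871
G01 X112.101 Y91.641 F1161
G01 X120.741 Y68.687
G01 X110.620 Y46.348
G01 X87.666 Y37.708
G01 X65.327 Y47.829
G01 X56.687 Y70.783
G01 X66.808 Y93.122
G01 X89.762 Y101.762
M5
G00 X109.105 Y42.031
M3 S270
G01 X102.643 Y47.902 F4549
G01 X105.708 Y79.821
G01 X123.377 Y84.266
M5
G00 X64.220 Y85.485
M3 S270
G01 X100.006 Y85.485 F4549
G01 X100.006 Y50.531
G01 X64.220 Y50.531
G01 X64.220 Y85.485
M5
G00 X0.000 Y0.000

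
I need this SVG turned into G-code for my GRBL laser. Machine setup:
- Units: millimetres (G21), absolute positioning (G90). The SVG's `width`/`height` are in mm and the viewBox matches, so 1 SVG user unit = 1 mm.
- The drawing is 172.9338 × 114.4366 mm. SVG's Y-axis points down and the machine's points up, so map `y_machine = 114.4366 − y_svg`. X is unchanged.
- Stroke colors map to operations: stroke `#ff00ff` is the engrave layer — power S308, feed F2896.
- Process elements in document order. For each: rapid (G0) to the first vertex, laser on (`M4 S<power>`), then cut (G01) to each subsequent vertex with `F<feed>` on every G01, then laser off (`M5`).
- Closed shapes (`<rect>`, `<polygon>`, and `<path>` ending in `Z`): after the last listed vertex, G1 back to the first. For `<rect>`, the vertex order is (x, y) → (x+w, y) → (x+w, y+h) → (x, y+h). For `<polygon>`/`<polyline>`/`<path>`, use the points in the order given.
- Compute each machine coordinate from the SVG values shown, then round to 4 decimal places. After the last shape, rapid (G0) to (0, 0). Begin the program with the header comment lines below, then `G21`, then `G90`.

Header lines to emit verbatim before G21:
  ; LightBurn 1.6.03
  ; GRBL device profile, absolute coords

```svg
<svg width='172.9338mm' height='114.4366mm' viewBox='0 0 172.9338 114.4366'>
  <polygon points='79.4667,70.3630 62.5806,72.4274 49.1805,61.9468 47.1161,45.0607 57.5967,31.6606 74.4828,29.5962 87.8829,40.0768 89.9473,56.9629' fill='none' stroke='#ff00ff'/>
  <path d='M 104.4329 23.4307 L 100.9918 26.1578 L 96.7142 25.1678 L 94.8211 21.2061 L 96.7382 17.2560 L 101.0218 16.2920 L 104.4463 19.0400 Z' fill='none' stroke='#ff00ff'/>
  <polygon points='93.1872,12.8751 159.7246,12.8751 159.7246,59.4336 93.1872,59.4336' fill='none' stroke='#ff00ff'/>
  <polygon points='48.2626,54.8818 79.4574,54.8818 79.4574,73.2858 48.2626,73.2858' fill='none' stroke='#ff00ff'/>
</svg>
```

; LightBurn 1.6.03
; GRBL device profile, absolute coords
G21
G90
G0 X79.4667 Y44.0736
M4 S308
G01 X62.5806 Y42.0092 F2896
G01 X49.1805 Y52.4898 F2896
G01 X47.1161 Y69.3759 F2896
G01 X57.5967 Y82.7760 F2896
G01 X74.4828 Y84.8404 F2896
G01 X87.8829 Y74.3598 F2896
G01 X89.9473 Y57.4737 F2896
G01 X79.4667 Y44.0736 F2896
M5
G0 X104.4329 Y91.0059
M4 S308
G01 X100.9918 Y88.2788 F2896
G01 X96.7142 Y89.2688 F2896
G01 X94.8211 Y93.2305 F2896
G01 X96.7382 Y97.1806 F2896
G01 X101.0218 Y98.1446 F2896
G01 X104.4463 Y95.3966 F2896
G01 X104.4329 Y91.0059 F2896
M5
G0 X93.1872 Y101.5615
M4 S308
G01 X159.7246 Y101.5615 F2896
G01 X159.7246 Y55.0030 F2896
G01 X93.1872 Y55.0030 F2896
G01 X93.1872 Y101.5615 F2896
M5
G0 X48.2626 Y59.5548
M4 S308
G01 X79.4574 Y59.5548 F2896
G01 X79.4574 Y41.1508 F2896
G01 X48.2626 Y41.1508 F2896
G01 X48.2626 Y59.5548 F2896
M5
G0 X0.0000 Y0.0000

viewBox `0 0 172.9338 114.4366` with mm width/height → 1 unit = 1 mm. Flip: y_m = 114.4366 − y_svg.

**Shape 1** — `<polygon>` regular polygon, stroke `#ff00ff` → engrave (S308, F2896). Machine vertices: (79.4667,44.0736) → (62.5806,42.0092) → (49.1805,52.4898) → (47.1161,69.3759) → (57.5967,82.7760) → (74.4828,84.8404) → (87.8829,74.3598) → (89.9473,57.4737) → (79.4667,44.0736). Closed: final G1 returns to the first vertex.

**Shape 2** — `<path>` regular polygon, stroke `#ff00ff` → engrave (S308, F2896). Machine vertices: (104.4329,91.0059) → (100.9918,88.2788) → (96.7142,89.2688) → (94.8211,93.2305) → (96.7382,97.1806) → (101.0218,98.1446) → (104.4463,95.3966) → (104.4329,91.0059). Closed: final G1 returns to the first vertex.

**Shape 3** — `<polygon>` rectangle, stroke `#ff00ff` → engrave (S308, F2896). Machine vertices: (93.1872,101.5615) → (159.7246,101.5615) → (159.7246,55.0030) → (93.1872,55.0030) → (93.1872,101.5615). Closed: final G1 returns to the first vertex.

**Shape 4** — `<polygon>` rectangle, stroke `#ff00ff` → engrave (S308, F2896). Machine vertices: (48.2626,59.5548) → (79.4574,59.5548) → (79.4574,41.1508) → (48.2626,41.1508) → (48.2626,59.5548). Closed: final G1 returns to the first vertex.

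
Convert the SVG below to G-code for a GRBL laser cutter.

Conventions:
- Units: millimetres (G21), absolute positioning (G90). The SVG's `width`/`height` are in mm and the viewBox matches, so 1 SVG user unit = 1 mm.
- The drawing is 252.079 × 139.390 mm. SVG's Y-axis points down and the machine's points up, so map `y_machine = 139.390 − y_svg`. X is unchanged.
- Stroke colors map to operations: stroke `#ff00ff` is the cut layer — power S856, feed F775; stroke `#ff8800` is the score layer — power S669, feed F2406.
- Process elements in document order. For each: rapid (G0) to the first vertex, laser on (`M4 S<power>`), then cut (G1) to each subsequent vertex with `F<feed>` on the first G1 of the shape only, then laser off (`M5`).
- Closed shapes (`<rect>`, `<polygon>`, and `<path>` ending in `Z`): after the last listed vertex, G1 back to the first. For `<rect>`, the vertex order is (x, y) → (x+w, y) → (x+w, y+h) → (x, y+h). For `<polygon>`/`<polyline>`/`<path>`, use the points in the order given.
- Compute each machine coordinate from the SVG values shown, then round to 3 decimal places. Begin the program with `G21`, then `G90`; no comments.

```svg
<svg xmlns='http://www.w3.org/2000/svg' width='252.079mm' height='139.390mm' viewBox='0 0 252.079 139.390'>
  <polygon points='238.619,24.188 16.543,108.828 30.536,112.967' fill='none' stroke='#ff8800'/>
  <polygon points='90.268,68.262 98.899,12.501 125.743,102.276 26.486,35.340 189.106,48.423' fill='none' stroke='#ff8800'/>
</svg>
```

Since the viewBox matches the mm dimensions, user units are millimetres directly. The only transform is the Y-flip y_m = 139.390 − y_svg.

Shape 1 is a closed polygon drawn with `<polygon>`. Its stroke #ff8800 means score at S669, F2406. After flipping Y the toolpath is (238.619,115.202) → (16.543,30.562) → (30.536,26.423) → (238.619,115.202), returning to the start.

Shape 2 is a closed polygon drawn with `<polygon>`. Its stroke #ff8800 means score at S669, F2406. After flipping Y the toolpath is (90.268,71.128) → (98.899,126.889) → (125.743,37.114) → (26.486,104.050) → (189.106,90.967) → (90.268,71.128), returning to the start.

G21
G90
G0 X238.619 Y115.202
M4 S669
G1 X16.543 Y30.562 F2406
G1 X30.536 Y26.423
G1 X238.619 Y115.202
M5
G0 X90.268 Y71.128
M4 S669
G1 X98.899 Y126.889 F2406
G1 X125.743 Y37.114
G1 X26.486 Y104.050
G1 X189.106 Y90.967
G1 X90.268 Y71.128
M5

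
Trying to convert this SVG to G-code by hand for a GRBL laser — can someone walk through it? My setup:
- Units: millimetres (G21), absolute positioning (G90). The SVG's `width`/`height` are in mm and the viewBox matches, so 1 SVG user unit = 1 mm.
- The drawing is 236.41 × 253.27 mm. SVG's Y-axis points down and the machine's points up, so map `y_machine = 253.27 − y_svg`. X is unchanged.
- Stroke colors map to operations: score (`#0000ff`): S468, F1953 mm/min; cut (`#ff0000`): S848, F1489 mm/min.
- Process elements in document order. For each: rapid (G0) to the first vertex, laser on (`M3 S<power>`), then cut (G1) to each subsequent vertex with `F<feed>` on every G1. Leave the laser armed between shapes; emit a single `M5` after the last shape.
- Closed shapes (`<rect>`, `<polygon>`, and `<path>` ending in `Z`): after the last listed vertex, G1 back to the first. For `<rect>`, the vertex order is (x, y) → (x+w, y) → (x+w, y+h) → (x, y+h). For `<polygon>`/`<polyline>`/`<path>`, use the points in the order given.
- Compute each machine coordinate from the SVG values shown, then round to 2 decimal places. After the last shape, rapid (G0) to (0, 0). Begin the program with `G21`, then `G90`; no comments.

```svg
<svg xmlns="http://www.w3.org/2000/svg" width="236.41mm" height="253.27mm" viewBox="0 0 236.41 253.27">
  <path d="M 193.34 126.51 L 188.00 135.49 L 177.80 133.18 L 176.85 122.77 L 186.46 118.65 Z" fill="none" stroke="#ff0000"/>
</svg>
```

viewBox `0 0 236.41 253.27` with mm width/height → 1 unit = 1 mm. Flip: y_m = 253.27 − y_svg.

**Shape 1** — `<path>` regular polygon, stroke `#ff0000` → cut (S848, F1489). Machine vertices: (193.34,126.76) → (188.00,117.78) → (177.80,120.09) → (176.85,130.50) → (186.46,134.62) → (193.34,126.76). Closed: final G1 returns to the first vertex.

G21
G90
G0 X193.34 Y126.76
M3 S848
G1 X188.00 Y117.78 F1489
G1 X177.80 Y120.09 F1489
G1 X176.85 Y130.50 F1489
G1 X186.46 Y134.62 F1489
G1 X193.34 Y126.76 F1489
M5
G0 X0.00 Y0.00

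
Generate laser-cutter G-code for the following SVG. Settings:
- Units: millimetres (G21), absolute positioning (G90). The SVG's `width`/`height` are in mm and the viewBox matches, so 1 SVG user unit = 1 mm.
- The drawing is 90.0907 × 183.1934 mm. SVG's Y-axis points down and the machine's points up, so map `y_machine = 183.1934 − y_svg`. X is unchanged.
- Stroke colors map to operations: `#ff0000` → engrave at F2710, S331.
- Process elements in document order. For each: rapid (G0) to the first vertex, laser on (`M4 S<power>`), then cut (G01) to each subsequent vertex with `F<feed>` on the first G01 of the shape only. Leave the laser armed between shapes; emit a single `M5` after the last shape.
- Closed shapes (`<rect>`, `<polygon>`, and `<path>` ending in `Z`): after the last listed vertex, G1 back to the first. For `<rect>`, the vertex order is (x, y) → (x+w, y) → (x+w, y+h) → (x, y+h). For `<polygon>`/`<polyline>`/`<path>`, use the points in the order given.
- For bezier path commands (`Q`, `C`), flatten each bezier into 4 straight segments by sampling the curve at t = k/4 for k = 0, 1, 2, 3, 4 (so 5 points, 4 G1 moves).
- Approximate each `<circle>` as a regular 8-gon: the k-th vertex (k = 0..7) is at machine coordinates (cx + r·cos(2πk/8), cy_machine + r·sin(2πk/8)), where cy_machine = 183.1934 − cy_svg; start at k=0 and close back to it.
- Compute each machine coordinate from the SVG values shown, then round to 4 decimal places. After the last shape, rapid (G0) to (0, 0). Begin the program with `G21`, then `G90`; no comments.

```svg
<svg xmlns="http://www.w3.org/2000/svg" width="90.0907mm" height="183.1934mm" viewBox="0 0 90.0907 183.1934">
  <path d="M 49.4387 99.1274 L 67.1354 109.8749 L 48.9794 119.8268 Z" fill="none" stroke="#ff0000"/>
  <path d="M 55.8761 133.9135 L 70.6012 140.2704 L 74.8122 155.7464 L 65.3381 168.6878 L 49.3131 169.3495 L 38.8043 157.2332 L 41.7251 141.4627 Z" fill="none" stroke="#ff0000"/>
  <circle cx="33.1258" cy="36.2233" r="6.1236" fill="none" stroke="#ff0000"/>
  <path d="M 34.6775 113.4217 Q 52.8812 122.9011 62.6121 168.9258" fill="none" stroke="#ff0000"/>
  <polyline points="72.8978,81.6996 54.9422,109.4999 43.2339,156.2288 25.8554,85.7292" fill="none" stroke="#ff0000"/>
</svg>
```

viewBox `0 0 90.0907 183.1934` with mm width/height → 1 unit = 1 mm. Flip: y_m = 183.1934 − y_svg.

**Shape 1** — `<path>` regular polygon, stroke `#ff0000` → engrave (S331, F2710). Machine vertices: (49.4387,84.0660) → (67.1354,73.3185) → (48.9794,63.3666) → (49.4387,84.0660). Closed: final G1 returns to the first vertex.

**Shape 2** — `<path>` regular polygon, stroke `#ff0000` → engrave (S331, F2710). Machine vertices: (55.8761,49.2799) → (70.6012,42.9230) → (74.8122,27.4470) → (65.3381,14.5056) → (49.3131,13.8439) → (38.8043,25.9602) → (41.7251,41.7307) → (55.8761,49.2799). Closed: final G1 returns to the first vertex.

**Shape 3** — `<circle>` circle, stroke `#ff0000` → engrave (S331, F2710). Machine vertices: (39.2494,146.9701) → (37.4558,151.3001) → (33.1258,153.0937) → (28.7958,151.3001) → (27.0022,146.9701) → (28.7958,142.6401) → (33.1258,140.8465) → (37.4558,142.6401) → (39.2494,146.9701). Closed: final G1 returns to the first vertex.

**Shape 4** — `<path>` quadratic bezier, stroke `#ff0000` → engrave (S331, F2710). Control points (SVG): P0=(34.6775,113.4217), P1=(52.8812,122.9011), P2=(62.6121,168.9258); sampled at t=k/4. Machine vertices: (34.6775,69.7717) → (43.2498,62.7479) → (50.7630,51.1560) → (57.2171,34.9959) → (62.6121,14.2676). Open path.

**Shape 5** — `<polyline>` open polyline, stroke `#ff0000` → engrave (S331, F2710). Machine vertices: (72.8978,101.4938) → (54.9422,73.6935) → (43.2339,26.9646) → (25.8554,97.4642). Open path.

G21
G90
G0 X49.4387 Y84.0660
M4 S331
G01 X67.1354 Y73.3185 F2710
G01 X48.9794 Y63.3666
G01 X49.4387 Y84.0660
G0 X55.8761 Y49.2799
M4 S331
G01 X70.6012 Y42.9230 F2710
G01 X74.8122 Y27.4470
G01 X65.3381 Y14.5056
G01 X49.3131 Y13.8439
G01 X38.8043 Y25.9602
G01 X41.7251 Y41.7307
G01 X55.8761 Y49.2799
G0 X39.2494 Y146.9701
M4 S331
G01 X37.4558 Y151.3001 F2710
G01 X33.1258 Y153.0937
G01 X28.7958 Y151.3001
G01 X27.0022 Y146.9701
G01 X28.7958 Y142.6401
G01 X33.1258 Y140.8465
G01 X37.4558 Y142.6401
G01 X39.2494 Y146.9701
G0 X34.6775 Y69.7717
M4 S331
G01 X43.2498 Y62.7479 F2710
G01 X50.7630 Y51.1560
G01 X57.2171 Y34.9959
G01 X62.6121 Y14.2676
G0 X72.8978 Y101.4938
M4 S331
G01 X54.9422 Y73.6935 F2710
G01 X43.2339 Y26.9646
G01 X25.8554 Y97.4642
M5
G0 X0.0000 Y0.0000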